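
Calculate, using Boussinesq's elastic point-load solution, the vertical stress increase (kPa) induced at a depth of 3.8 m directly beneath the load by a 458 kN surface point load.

Δσ_z ≈ 15.1 kPa

Boussinesq vertical stress below a point load on an elastic half-space:
Δσ_z = 3P/(2πz²) · [1 + (r/z)²]^(−5/2)
r/z = 0/3.8 = 0; [1+(r/z)²]^(−5/2) = 1.
Δσ_z = 3×458/(2π×3.8²) × 1 = 15.144 × 1 = 15.14 kPa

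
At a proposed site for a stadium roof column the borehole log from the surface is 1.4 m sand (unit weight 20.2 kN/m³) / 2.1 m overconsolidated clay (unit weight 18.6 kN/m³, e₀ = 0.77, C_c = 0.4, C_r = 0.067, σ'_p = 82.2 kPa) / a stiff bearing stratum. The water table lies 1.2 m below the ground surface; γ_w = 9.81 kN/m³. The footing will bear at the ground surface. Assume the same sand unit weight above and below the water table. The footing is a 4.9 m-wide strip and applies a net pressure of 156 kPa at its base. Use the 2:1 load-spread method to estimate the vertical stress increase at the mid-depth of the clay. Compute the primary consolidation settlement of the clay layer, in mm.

S_c ≈ 138 mm

Mid-depth of clay below the ground surface: z = 1.4 + 2.1/2 = 2.45 m.
Total vertical stress at mid-clay: σ_v = 20.2×1.4 + 18.6×1.05 = 47.81 kPa.
Pore pressure: u = 9.81×(2.45 − 1.2) = 12.263 kPa.
Initial effective stress: σ'_0 = σ_v − u = 47.81 − 12.263 = 35.547 kPa.
Stress increase at mid-clay by the 2:1 spreading method:
Δσ = qB/(B+z) = 156×4.9/(4.9+2.45) = 104 kPa
Final effective stress: σ'_f = 35.547 + 104 = 139.55 kPa.
σ'_f = 139.55 > σ'_p = 82.2 kPa, so the stress path crosses the preconsolidation pressure — recompression up to σ'_p, then virgin compression beyond:
S_c = H/(1+e₀)·[C_r·log₁₀(σ'_p/σ'_0) + C_c·log₁₀(σ'_f/σ'_p)]
    = 2.1/1.77 × [0.067×log₁₀(82.2/35.547) + 0.4×log₁₀(139.55/82.2)]
    = 1.1864 × [0.024393 + 0.091943] = 0.138 m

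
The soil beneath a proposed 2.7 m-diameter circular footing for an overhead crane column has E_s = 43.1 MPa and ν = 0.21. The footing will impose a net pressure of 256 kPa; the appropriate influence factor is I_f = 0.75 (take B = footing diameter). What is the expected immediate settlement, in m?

Immediate (elastic) settlement: S_e = q·B·(1−ν²)/E_s · I_f.
E_s = 43.1 MPa = 43100 kPa.
S_e = 256 × 2.7 × (1 − 0.21²) / 43100 × 0.75
    = 256 × 2.7 × 0.9559 / 43100 × 0.75
    = 0.0115 m

S_e ≈ 0.0115 m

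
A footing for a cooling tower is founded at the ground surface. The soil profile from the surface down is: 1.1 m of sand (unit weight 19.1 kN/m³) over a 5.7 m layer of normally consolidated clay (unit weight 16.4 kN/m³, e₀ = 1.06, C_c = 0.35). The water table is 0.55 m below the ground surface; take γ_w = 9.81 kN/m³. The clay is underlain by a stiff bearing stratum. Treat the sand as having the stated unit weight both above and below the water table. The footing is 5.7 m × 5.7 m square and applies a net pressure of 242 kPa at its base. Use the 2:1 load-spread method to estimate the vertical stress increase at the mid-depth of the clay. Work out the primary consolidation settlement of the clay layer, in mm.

S_c ≈ 521 mm

Mid-depth of clay below the ground surface: z = 1.1 + 5.7/2 = 3.95 m.
Total vertical stress at mid-clay: σ_v = 19.1×1.1 + 16.4×2.85 = 67.75 kPa.
Pore pressure: u = 9.81×(3.95 − 0.55) = 33.354 kPa.
Initial effective stress: σ'_0 = σ_v − u = 67.75 − 33.354 = 34.396 kPa.
Stress increase at mid-clay by the 2:1 spreading method:
Δσ = qBL/((B+z)(L+z)) = 242×5.7×5.7/((5.7+3.95)(5.7+3.95)) = 84.433 kPa
Final effective stress: σ'_f = σ'_0 + Δσ = 34.396 + 84.433 = 118.83 kPa.
Normally consolidated clay, so the full stress increment lies on the virgin compression line:
S_c = C_c·H/(1+e₀)·log₁₀(σ'_f/σ'_0) = 0.35×5.7/(1+1.06)×log₁₀(118.83/34.396)
    = 0.96845 × 0.53842 = 0.5214 m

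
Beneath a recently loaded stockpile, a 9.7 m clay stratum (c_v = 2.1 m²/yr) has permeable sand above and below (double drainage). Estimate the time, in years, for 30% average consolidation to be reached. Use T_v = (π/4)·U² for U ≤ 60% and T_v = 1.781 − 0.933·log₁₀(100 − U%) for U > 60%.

Drainage path length: H_d = H/2 = 4.85 m (double drainage).
U ≤ 60%: T_v = (π/4)·U² = (π/4)×0.3² = 0.070686.
t = T_v·H_d²/c_v = 0.070686×4.85²/2.1 = 0.7918 years.

t ≈ 0.792 years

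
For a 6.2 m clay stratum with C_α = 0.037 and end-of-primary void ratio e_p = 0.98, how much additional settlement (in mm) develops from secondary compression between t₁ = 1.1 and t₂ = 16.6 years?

S_s ≈ 137 mm

Secondary compression: S_s = C_α·H/(1+e_p)·log₁₀(t₂/t₁)
S_s = 0.037×6.2/(1+0.98)×log₁₀(16.6/1.1)
    = 0.1159 × 1.179 = 0.1366 m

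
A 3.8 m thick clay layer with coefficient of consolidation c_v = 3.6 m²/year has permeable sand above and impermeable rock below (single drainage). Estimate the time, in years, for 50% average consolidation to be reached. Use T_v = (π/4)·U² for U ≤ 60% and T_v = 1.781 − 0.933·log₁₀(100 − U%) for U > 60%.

t ≈ 0.788 years

Drainage path length: H_d = H = 3.8 m (single drainage).
U ≤ 60%: T_v = (π/4)·U² = (π/4)×0.5² = 0.19635.
t = T_v·H_d²/c_v = 0.19635×3.8²/3.6 = 0.7876 years.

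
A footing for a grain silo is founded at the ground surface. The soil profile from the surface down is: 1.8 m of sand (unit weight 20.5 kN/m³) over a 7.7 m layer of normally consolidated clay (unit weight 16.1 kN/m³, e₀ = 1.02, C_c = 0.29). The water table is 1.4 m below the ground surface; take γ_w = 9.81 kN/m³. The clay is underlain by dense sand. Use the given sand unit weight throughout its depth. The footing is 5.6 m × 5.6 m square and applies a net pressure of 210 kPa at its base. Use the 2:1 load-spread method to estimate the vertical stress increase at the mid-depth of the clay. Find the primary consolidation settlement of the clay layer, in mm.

Mid-depth of clay below the ground surface: z = 1.8 + 7.7/2 = 5.65 m.
Total vertical stress at mid-clay: σ_v = 20.5×1.8 + 16.1×3.85 = 98.885 kPa.
Pore pressure: u = 9.81×(5.65 − 1.4) = 41.693 kPa.
Initial effective stress: σ'_0 = σ_v − u = 98.885 − 41.693 = 57.192 kPa.
Stress increase at mid-clay by the 2:1 spreading method:
Δσ = qBL/((B+z)(L+z)) = 210×5.6×5.6/((5.6+5.65)(5.6+5.65)) = 52.034 kPa
Final effective stress: σ'_f = σ'_0 + Δσ = 57.192 + 52.034 = 109.23 kPa.
Normally consolidated clay, so the full stress increment lies on the virgin compression line:
S_c = C_c·H/(1+e₀)·log₁₀(σ'_f/σ'_0) = 0.29×7.7/(1+1.02)×log₁₀(109.23/57.192)
    = 1.1054 × 0.28101 = 0.3106 m

S_c ≈ 311 mm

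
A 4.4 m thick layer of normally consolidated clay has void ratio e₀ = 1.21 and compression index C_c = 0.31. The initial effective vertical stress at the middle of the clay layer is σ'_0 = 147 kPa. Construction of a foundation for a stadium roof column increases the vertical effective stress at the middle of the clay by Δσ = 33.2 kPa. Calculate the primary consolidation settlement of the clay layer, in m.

S_c ≈ 0.0546 m

Final effective stress: σ'_f = σ'_0 + Δσ = 147 + 33.2 = 180.2 kPa.
Normally consolidated clay, so the full stress increment lies on the virgin compression line:
S_c = C_c·H/(1+e₀)·log₁₀(σ'_f/σ'_0) = 0.31×4.4/(1+1.21)×log₁₀(180.2/147)
    = 0.61719 × 0.088437 = 0.05458 m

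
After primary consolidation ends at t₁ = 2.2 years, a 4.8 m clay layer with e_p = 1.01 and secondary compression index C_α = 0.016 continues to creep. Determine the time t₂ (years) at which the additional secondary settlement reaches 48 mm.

S_s = C_α·H/(1+e_p)·log₁₀(t₂/t₁) ⇒ log₁₀(t₂/t₁) = S_s·(1+e_p)/(C_α·H).
log₁₀(t₂/t₁) = 0.048 × (1+1.01) / (0.016×4.8) = 1.256
t₂ = t₁ × 10^1.256 = 2.2 × 18.04 = 39.69 years

t₂ ≈ 39.7 years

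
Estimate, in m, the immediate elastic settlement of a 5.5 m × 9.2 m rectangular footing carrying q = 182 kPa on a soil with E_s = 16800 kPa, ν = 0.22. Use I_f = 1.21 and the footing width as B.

Immediate (elastic) settlement: S_e = q·B·(1−ν²)/E_s · I_f.
S_e = 182 × 5.5 × (1 − 0.22²) / 16800 × 1.21
    = 182 × 5.5 × 0.9516 / 16800 × 1.21
    = 0.06861 m

S_e ≈ 0.0686 m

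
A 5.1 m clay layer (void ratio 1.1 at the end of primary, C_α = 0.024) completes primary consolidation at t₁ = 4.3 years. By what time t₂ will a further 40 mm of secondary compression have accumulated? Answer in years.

S_s = C_α·H/(1+e_p)·log₁₀(t₂/t₁) ⇒ log₁₀(t₂/t₁) = S_s·(1+e_p)/(C_α·H).
log₁₀(t₂/t₁) = 0.04 × (1+1.1) / (0.024×5.1) = 0.6863
t₂ = t₁ × 10^0.6863 = 4.3 × 4.856 = 20.88 years

t₂ ≈ 20.9 years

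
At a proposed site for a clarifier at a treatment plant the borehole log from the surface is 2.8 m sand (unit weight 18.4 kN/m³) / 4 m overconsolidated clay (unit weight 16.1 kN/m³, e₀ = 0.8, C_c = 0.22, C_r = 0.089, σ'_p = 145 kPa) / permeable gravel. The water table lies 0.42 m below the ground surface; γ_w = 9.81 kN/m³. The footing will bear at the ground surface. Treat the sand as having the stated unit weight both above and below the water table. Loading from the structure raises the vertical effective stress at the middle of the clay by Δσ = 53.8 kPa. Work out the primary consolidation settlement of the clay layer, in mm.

S_c ≈ 72.3 mm

Mid-depth of clay below the ground surface: z = 2.8 + 4/2 = 4.8 m.
Total vertical stress at mid-clay: σ_v = 18.4×2.8 + 16.1×2 = 83.72 kPa.
Pore pressure: u = 9.81×(4.8 − 0.42) = 42.968 kPa.
Initial effective stress: σ'_0 = σ_v − u = 83.72 − 42.968 = 40.752 kPa.
Final effective stress: σ'_f = 40.752 + 53.8 = 94.552 kPa.
σ'_f = 94.552 ≤ σ'_p = 145 kPa, so the clay remains overconsolidated and only the recompression index applies:
S_c = C_r·H/(1+e₀)·log₁₀(σ'_f/σ'_0) = 0.089×4/1.8×log₁₀(94.552/40.752)
    = 0.19778 × 0.36552 = 0.07229 m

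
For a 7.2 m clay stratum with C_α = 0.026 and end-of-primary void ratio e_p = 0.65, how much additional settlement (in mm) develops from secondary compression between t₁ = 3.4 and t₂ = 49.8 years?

S_s ≈ 132 mm

Secondary compression: S_s = C_α·H/(1+e_p)·log₁₀(t₂/t₁)
S_s = 0.026×7.2/(1+0.65)×log₁₀(49.8/3.4)
    = 0.1135 × 1.166 = 0.1323 m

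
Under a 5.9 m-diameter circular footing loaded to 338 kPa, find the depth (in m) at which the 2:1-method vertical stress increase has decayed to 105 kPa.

z ≈ 4.69 m

2:1 spreading — at depth z the loaded area has grown by z in each plan dimension:
qD²/(D+z)² = Δσ_z ⇒ z = D(√(q/Δσ_z) − 1) = 5.9×(√(338/105) − 1) = 4.686 m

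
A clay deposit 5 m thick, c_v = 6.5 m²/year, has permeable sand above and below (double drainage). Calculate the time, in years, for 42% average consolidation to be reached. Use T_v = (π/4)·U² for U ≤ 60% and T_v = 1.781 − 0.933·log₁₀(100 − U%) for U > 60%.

Drainage path length: H_d = H/2 = 2.5 m (double drainage).
U ≤ 60%: T_v = (π/4)·U² = (π/4)×0.42² = 0.13854.
t = T_v·H_d²/c_v = 0.13854×2.5²/6.5 = 0.1332 years.

t ≈ 0.133 years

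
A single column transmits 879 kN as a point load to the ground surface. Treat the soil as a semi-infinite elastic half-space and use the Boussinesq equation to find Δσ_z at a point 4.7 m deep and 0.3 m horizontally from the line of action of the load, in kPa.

Δσ_z ≈ 18.8 kPa

Boussinesq vertical stress below a point load on an elastic half-space:
Δσ_z = 3P/(2πz²) · [1 + (r/z)²]^(−5/2)
r/z = 0.3/4.7 = 0.06383; [1+(r/z)²]^(−5/2) = 0.98989.
Δσ_z = 3×879/(2π×4.7²) × 0.98989 = 18.999 × 0.98989 = 18.81 kPa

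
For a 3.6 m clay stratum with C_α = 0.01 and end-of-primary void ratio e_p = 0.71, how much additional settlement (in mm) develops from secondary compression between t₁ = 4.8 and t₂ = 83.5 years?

S_s ≈ 26.1 mm

Secondary compression: S_s = C_α·H/(1+e_p)·log₁₀(t₂/t₁)
S_s = 0.01×3.6/(1+0.71)×log₁₀(83.5/4.8)
    = 0.02105 × 1.24 = 0.02611 m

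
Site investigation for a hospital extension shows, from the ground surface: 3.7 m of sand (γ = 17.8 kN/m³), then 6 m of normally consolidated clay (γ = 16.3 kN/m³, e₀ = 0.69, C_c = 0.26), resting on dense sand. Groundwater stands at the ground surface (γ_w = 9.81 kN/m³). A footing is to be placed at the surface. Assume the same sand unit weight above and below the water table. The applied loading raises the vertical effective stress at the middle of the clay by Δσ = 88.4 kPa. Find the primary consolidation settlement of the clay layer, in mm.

S_c ≈ 413 mm

Mid-depth of clay below the ground surface: z = 3.7 + 6/2 = 6.7 m.
Total vertical stress at mid-clay: σ_v = 17.8×3.7 + 16.3×3 = 114.76 kPa.
Pore pressure: u = 9.81×(6.7 − 0) = 65.727 kPa.
Initial effective stress: σ'_0 = σ_v − u = 114.76 − 65.727 = 49.033 kPa.
Final effective stress: σ'_f = σ'_0 + Δσ = 49.033 + 88.4 = 137.43 kPa.
Normally consolidated clay, so the full stress increment lies on the virgin compression line:
S_c = C_c·H/(1+e₀)·log₁₀(σ'_f/σ'_0) = 0.26×6/(1+0.69)×log₁₀(137.43/49.033)
    = 0.92308 × 0.44759 = 0.4132 m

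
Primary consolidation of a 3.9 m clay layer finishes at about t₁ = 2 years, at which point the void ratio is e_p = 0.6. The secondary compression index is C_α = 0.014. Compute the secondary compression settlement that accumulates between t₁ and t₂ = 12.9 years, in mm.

Secondary compression: S_s = C_α·H/(1+e_p)·log₁₀(t₂/t₁)
S_s = 0.014×3.9/(1+0.6)×log₁₀(12.9/2)
    = 0.03413 × 0.8096 = 0.02763 m

S_s ≈ 27.6 mm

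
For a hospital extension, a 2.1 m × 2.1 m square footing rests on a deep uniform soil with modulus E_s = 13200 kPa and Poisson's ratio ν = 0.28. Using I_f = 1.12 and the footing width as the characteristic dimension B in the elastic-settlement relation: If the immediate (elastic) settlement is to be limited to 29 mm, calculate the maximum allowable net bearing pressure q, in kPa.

q ≈ 177 kPa

S_e = q·B·(1−ν²)/E_s · I_f  ⇒  q = S_e·E_s / (B·(1−ν²)·I_f).
q = 0.029 × 13200 / (2.1 × 0.9216 × 1.12) = 176.6 kPa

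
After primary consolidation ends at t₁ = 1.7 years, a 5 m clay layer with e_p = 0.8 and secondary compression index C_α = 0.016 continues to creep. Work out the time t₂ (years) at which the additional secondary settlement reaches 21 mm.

S_s = C_α·H/(1+e_p)·log₁₀(t₂/t₁) ⇒ log₁₀(t₂/t₁) = S_s·(1+e_p)/(C_α·H).
log₁₀(t₂/t₁) = 0.021 × (1+0.8) / (0.016×5) = 0.4725
t₂ = t₁ × 10^0.4725 = 1.7 × 2.968 = 5.046 years

t₂ ≈ 5.05 years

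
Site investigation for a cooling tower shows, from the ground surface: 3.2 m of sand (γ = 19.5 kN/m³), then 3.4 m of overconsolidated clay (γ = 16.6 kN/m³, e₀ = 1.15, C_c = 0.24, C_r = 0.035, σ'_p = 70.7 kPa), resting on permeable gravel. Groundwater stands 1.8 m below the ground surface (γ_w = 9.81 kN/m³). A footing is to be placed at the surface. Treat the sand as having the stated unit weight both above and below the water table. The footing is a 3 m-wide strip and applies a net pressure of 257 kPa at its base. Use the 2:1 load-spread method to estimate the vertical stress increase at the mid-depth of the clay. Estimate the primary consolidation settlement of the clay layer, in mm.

Mid-depth of clay below the ground surface: z = 3.2 + 3.4/2 = 4.9 m.
Total vertical stress at mid-clay: σ_v = 19.5×3.2 + 16.6×1.7 = 90.62 kPa.
Pore pressure: u = 9.81×(4.9 − 1.8) = 30.411 kPa.
Initial effective stress: σ'_0 = σ_v − u = 90.62 − 30.411 = 60.209 kPa.
Stress increase at mid-clay by the 2:1 spreading method:
Δσ = qB/(B+z) = 257×3/(3+4.9) = 97.595 kPa
Final effective stress: σ'_f = 60.209 + 97.595 = 157.8 kPa.
σ'_f = 157.8 > σ'_p = 70.7 kPa, so the stress path crosses the preconsolidation pressure — recompression up to σ'_p, then virgin compression beyond:
S_c = H/(1+e₀)·[C_r·log₁₀(σ'_p/σ'_0) + C_c·log₁₀(σ'_f/σ'_p)]
    = 3.4/2.15 × [0.035×log₁₀(70.7/60.209) + 0.24×log₁₀(157.8/70.7)]
    = 1.5814 × [0.0024415 + 0.083685] = 0.1362 m

S_c ≈ 136 mm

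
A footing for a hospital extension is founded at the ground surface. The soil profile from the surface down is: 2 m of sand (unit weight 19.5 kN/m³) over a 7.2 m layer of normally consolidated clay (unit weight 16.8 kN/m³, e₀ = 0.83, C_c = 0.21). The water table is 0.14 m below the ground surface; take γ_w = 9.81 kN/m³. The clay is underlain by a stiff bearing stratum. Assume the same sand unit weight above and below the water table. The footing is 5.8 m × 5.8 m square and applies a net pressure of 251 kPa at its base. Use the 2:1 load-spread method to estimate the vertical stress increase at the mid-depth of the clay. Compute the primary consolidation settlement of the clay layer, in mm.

S_c ≈ 316 mm

Mid-depth of clay below the ground surface: z = 2 + 7.2/2 = 5.6 m.
Total vertical stress at mid-clay: σ_v = 19.5×2 + 16.8×3.6 = 99.48 kPa.
Pore pressure: u = 9.81×(5.6 − 0.14) = 53.563 kPa.
Initial effective stress: σ'_0 = σ_v − u = 99.48 − 53.563 = 45.917 kPa.
Stress increase at mid-clay by the 2:1 spreading method:
Δσ = qBL/((B+z)(L+z)) = 251×5.8×5.8/((5.8+5.6)(5.8+5.6)) = 64.971 kPa
Final effective stress: σ'_f = σ'_0 + Δσ = 45.917 + 64.971 = 110.89 kPa.
Normally consolidated clay, so the full stress increment lies on the virgin compression line:
S_c = C_c·H/(1+e₀)·log₁₀(σ'_f/σ'_0) = 0.21×7.2/(1+0.83)×log₁₀(110.89/45.917)
    = 0.82623 × 0.38292 = 0.3164 m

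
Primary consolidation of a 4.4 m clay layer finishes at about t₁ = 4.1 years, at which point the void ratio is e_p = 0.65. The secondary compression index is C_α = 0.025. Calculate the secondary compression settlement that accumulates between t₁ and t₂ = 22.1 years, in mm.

Secondary compression: S_s = C_α·H/(1+e_p)·log₁₀(t₂/t₁)
S_s = 0.025×4.4/(1+0.65)×log₁₀(22.1/4.1)
    = 0.06667 × 0.7316 = 0.04877 m

S_s ≈ 48.8 mm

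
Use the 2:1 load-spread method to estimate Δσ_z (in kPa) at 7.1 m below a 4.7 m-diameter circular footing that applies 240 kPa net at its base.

By the 2:1 method the load spreads at 1 horizontal : 2 vertical, so at depth z the loaded area has grown by z in each plan dimension:
Δσ ≈ qD²/(D+z)² = 240×4.7²/(4.7+7.1)² = 38.075 kPa

Δσ_z ≈ 38.1 kPa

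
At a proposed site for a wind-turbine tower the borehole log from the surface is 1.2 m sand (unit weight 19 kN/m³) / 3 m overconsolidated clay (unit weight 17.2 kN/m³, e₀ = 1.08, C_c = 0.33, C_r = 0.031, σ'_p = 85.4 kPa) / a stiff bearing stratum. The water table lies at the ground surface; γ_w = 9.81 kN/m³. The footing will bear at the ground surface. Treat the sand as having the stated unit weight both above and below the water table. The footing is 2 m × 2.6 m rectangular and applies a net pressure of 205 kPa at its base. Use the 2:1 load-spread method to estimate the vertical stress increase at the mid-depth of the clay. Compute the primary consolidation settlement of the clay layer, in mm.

S_c ≈ 20.9 mm

Mid-depth of clay below the ground surface: z = 1.2 + 3/2 = 2.7 m.
Total vertical stress at mid-clay: σ_v = 19×1.2 + 17.2×1.5 = 48.6 kPa.
Pore pressure: u = 9.81×(2.7 − 0) = 26.487 kPa.
Initial effective stress: σ'_0 = σ_v − u = 48.6 − 26.487 = 22.113 kPa.
Stress increase at mid-clay by the 2:1 spreading method:
Δσ = qBL/((B+z)(L+z)) = 205×2×2.6/((2+2.7)(2.6+2.7)) = 42.794 kPa
Final effective stress: σ'_f = 22.113 + 42.794 = 64.907 kPa.
σ'_f = 64.907 ≤ σ'_p = 85.4 kPa, so the clay remains overconsolidated and only the recompression index applies:
S_c = C_r·H/(1+e₀)·log₁₀(σ'_f/σ'_0) = 0.031×3/2.08×log₁₀(64.907/22.113)
    = 0.044711 × 0.46764 = 0.02091 m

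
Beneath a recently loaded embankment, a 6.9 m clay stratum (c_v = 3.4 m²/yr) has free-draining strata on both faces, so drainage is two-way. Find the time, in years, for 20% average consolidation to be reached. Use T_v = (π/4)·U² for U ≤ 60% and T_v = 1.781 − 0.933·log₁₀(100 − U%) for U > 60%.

t ≈ 0.11 years

Drainage path length: H_d = H/2 = 3.45 m (double drainage).
U ≤ 60%: T_v = (π/4)·U² = (π/4)×0.2² = 0.031416.
t = T_v·H_d²/c_v = 0.031416×3.45²/3.4 = 0.11 years.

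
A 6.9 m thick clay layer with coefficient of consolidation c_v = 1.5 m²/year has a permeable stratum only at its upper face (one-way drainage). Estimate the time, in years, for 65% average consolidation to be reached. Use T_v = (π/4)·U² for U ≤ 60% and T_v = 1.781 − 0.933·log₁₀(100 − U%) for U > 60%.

t ≈ 10.8 years

Drainage path length: H_d = H = 6.9 m (single drainage).
U > 60%: T_v = 1.781 − 0.933·log₁₀(100 − 65) = 0.34038.
t = T_v·H_d²/c_v = 0.34038×6.9²/1.5 = 10.8 years.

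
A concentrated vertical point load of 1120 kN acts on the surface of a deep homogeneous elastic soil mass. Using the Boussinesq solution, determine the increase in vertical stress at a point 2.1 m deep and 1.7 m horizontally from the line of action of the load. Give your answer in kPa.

Δσ_z ≈ 34.4 kPa

Boussinesq vertical stress below a point load on an elastic half-space:
Δσ_z = 3P/(2πz²) · [1 + (r/z)²]^(−5/2)
r/z = 1.7/2.1 = 0.80952; [1+(r/z)²]^(−5/2) = 0.28365.
Δσ_z = 3×1120/(2π×2.1²) × 0.28365 = 121.26 × 0.28365 = 34.4 kPa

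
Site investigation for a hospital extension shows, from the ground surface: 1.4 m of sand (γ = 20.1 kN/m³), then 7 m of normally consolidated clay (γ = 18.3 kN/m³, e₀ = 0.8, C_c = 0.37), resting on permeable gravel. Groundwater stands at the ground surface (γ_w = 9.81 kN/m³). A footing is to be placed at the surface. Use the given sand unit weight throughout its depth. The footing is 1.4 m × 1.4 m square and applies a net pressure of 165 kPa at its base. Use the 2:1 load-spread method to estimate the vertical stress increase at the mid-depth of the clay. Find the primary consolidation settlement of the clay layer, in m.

Mid-depth of clay below the ground surface: z = 1.4 + 7/2 = 4.9 m.
Total vertical stress at mid-clay: σ_v = 20.1×1.4 + 18.3×3.5 = 92.19 kPa.
Pore pressure: u = 9.81×(4.9 − 0) = 48.069 kPa.
Initial effective stress: σ'_0 = σ_v − u = 92.19 − 48.069 = 44.121 kPa.
Stress increase at mid-clay by the 2:1 spreading method:
Δσ = qBL/((B+z)(L+z)) = 165×1.4×1.4/((1.4+4.9)(1.4+4.9)) = 8.1481 kPa
Final effective stress: σ'_f = σ'_0 + Δσ = 44.121 + 8.1481 = 52.269 kPa.
Normally consolidated clay, so the full stress increment lies on the virgin compression line:
S_c = C_c·H/(1+e₀)·log₁₀(σ'_f/σ'_0) = 0.37×7/(1+0.8)×log₁₀(52.269/44.121)
    = 1.4389 × 0.073599 = 0.1059 m

S_c ≈ 0.106 m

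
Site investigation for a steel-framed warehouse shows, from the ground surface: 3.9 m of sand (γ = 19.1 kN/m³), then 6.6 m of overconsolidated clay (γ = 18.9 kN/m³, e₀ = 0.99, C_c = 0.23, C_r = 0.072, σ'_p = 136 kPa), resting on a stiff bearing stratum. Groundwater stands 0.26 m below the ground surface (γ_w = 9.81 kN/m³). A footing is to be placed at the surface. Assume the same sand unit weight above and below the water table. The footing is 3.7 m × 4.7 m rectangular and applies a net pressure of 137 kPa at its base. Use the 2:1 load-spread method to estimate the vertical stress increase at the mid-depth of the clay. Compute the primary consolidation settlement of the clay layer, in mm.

S_c ≈ 24.5 mm

Mid-depth of clay below the ground surface: z = 3.9 + 6.6/2 = 7.2 m.
Total vertical stress at mid-clay: σ_v = 19.1×3.9 + 18.9×3.3 = 136.86 kPa.
Pore pressure: u = 9.81×(7.2 − 0.26) = 68.081 kPa.
Initial effective stress: σ'_0 = σ_v − u = 136.86 − 68.081 = 68.779 kPa.
Stress increase at mid-clay by the 2:1 spreading method:
Δσ = qBL/((B+z)(L+z)) = 137×3.7×4.7/((3.7+7.2)(4.7+7.2)) = 18.367 kPa
Final effective stress: σ'_f = 68.779 + 18.367 = 87.146 kPa.
σ'_f = 87.146 ≤ σ'_p = 136 kPa, so the clay remains overconsolidated and only the recompression index applies:
S_c = C_r·H/(1+e₀)·log₁₀(σ'_f/σ'_0) = 0.072×6.6/1.99×log₁₀(87.146/68.779)
    = 0.2388 × 0.10279 = 0.02455 m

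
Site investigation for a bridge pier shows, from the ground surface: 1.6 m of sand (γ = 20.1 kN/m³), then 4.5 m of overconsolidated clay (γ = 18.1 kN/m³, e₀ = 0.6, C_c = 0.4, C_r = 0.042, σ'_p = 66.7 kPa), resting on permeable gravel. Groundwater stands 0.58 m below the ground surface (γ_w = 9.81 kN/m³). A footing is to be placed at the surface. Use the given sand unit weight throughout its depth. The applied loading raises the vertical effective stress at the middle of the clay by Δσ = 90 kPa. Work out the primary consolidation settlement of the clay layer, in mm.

S_c ≈ 354 mm

Mid-depth of clay below the ground surface: z = 1.6 + 4.5/2 = 3.85 m.
Total vertical stress at mid-clay: σ_v = 20.1×1.6 + 18.1×2.25 = 72.885 kPa.
Pore pressure: u = 9.81×(3.85 − 0.58) = 32.079 kPa.
Initial effective stress: σ'_0 = σ_v − u = 72.885 − 32.079 = 40.806 kPa.
Final effective stress: σ'_f = 40.806 + 90 = 130.81 kPa.
σ'_f = 130.81 > σ'_p = 66.7 kPa, so the stress path crosses the preconsolidation pressure — recompression up to σ'_p, then virgin compression beyond:
S_c = H/(1+e₀)·[C_r·log₁₀(σ'_p/σ'_0) + C_c·log₁₀(σ'_f/σ'_p)]
    = 4.5/1.6 × [0.042×log₁₀(66.7/40.806) + 0.4×log₁₀(130.81/66.7)]
    = 2.8125 × [0.0089629 + 0.11701] = 0.3543 m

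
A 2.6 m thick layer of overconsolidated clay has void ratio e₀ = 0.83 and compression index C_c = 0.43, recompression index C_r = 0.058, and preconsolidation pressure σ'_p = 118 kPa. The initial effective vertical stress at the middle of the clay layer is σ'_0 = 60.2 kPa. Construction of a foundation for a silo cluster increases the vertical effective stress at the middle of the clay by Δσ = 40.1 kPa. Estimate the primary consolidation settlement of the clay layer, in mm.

Final effective stress: σ'_f = 60.2 + 40.1 = 100.3 kPa.
σ'_f = 100.3 ≤ σ'_p = 118 kPa, so the clay remains overconsolidated and only the recompression index applies:
S_c = C_r·H/(1+e₀)·log₁₀(σ'_f/σ'_0) = 0.058×2.6/1.83×log₁₀(100.3/60.2)
    = 0.082406 × 0.2217 = 0.01827 m

S_c ≈ 18.3 mm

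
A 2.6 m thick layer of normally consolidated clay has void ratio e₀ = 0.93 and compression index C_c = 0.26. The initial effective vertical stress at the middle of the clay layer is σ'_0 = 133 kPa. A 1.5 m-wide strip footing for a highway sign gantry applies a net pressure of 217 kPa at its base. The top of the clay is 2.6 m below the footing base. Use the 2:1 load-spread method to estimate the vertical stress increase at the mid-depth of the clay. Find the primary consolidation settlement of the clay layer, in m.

S_c ≈ 0.0569 m

Mid-depth of clay below the footing base: z = 2.6 + 2.6/2 = 3.9 m.
Stress increase at mid-clay by the 2:1 spreading method:
Δσ = qB/(B+z) = 217×1.5/(1.5+3.9) = 60.278 kPa
Final effective stress: σ'_f = σ'_0 + Δσ = 133 + 60.278 = 193.28 kPa.
Normally consolidated clay, so the full stress increment lies on the virgin compression line:
S_c = C_c·H/(1+e₀)·log₁₀(σ'_f/σ'_0) = 0.26×2.6/(1+0.93)×log₁₀(193.28/133)
    = 0.35026 × 0.16234 = 0.05686 m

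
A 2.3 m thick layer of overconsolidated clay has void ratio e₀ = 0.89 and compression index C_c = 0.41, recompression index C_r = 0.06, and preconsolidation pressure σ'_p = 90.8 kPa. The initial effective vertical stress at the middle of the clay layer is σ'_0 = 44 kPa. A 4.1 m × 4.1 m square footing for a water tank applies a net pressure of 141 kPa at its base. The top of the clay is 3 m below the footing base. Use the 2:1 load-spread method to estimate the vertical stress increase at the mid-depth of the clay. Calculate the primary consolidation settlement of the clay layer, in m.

Mid-depth of clay below the footing base: z = 3 + 2.3/2 = 4.15 m.
Stress increase at mid-clay by the 2:1 spreading method:
Δσ = qBL/((B+z)(L+z)) = 141×4.1×4.1/((4.1+4.15)(4.1+4.15)) = 34.824 kPa
Final effective stress: σ'_f = 44 + 34.824 = 78.824 kPa.
σ'_f = 78.824 ≤ σ'_p = 90.8 kPa, so the clay remains overconsolidated and only the recompression index applies:
S_c = C_r·H/(1+e₀)·log₁₀(σ'_f/σ'_0) = 0.06×2.3/1.89×log₁₀(78.824/44)
    = 0.073014 × 0.25321 = 0.01849 m

S_c ≈ 0.0185 m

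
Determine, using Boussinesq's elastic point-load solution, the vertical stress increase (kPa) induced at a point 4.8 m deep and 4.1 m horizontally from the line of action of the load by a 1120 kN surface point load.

Boussinesq vertical stress below a point load on an elastic half-space:
Δσ_z = 3P/(2πz²) · [1 + (r/z)²]^(−5/2)
r/z = 4.1/4.8 = 0.85417; [1+(r/z)²]^(−5/2) = 0.25418.
Δσ_z = 3×1120/(2π×4.8²) × 0.25418 = 23.21 × 0.25418 = 5.9 kPa

Δσ_z ≈ 5.9 kPa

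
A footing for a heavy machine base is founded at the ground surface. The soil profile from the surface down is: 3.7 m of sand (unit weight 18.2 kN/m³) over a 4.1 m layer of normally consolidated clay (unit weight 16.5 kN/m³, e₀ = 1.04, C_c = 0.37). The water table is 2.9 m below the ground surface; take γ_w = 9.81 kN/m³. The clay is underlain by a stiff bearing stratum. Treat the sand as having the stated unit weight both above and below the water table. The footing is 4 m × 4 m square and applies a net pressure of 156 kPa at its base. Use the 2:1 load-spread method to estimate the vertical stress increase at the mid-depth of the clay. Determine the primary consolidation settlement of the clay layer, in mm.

S_c ≈ 99 mm

Mid-depth of clay below the ground surface: z = 3.7 + 4.1/2 = 5.75 m.
Total vertical stress at mid-clay: σ_v = 18.2×3.7 + 16.5×2.05 = 101.16 kPa.
Pore pressure: u = 9.81×(5.75 − 2.9) = 27.959 kPa.
Initial effective stress: σ'_0 = σ_v − u = 101.16 − 27.959 = 73.201 kPa.
Stress increase at mid-clay by the 2:1 spreading method:
Δσ = qBL/((B+z)(L+z)) = 156×4×4/((4+5.75)(4+5.75)) = 26.256 kPa
Final effective stress: σ'_f = σ'_0 + Δσ = 73.201 + 26.256 = 99.457 kPa.
Normally consolidated clay, so the full stress increment lies on the virgin compression line:
S_c = C_c·H/(1+e₀)·log₁₀(σ'_f/σ'_0) = 0.37×4.1/(1+1.04)×log₁₀(99.457/73.201)
    = 0.74363 × 0.13312 = 0.09899 m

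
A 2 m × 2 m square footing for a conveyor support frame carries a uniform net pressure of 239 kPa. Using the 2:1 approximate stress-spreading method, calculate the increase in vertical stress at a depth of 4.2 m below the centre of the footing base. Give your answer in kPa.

Δσ_z ≈ 24.9 kPa

By the 2:1 method the load spreads at 1 horizontal : 2 vertical, so at depth z the loaded area has grown by z in each plan dimension:
Δσ = qBL/((B+z)(L+z)) = 239×2×2/((2+4.2)(2+4.2)) = 24.87 kPa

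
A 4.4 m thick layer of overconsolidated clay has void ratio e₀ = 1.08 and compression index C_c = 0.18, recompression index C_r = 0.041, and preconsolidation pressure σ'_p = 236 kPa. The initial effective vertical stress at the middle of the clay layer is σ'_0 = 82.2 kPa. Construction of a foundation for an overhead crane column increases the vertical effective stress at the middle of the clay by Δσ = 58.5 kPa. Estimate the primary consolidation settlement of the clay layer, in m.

S_c ≈ 0.0202 m

Final effective stress: σ'_f = 82.2 + 58.5 = 140.7 kPa.
σ'_f = 140.7 ≤ σ'_p = 236 kPa, so the clay remains overconsolidated and only the recompression index applies:
S_c = C_r·H/(1+e₀)·log₁₀(σ'_f/σ'_0) = 0.041×4.4/2.08×log₁₀(140.7/82.2)
    = 0.086731 × 0.23342 = 0.02024 m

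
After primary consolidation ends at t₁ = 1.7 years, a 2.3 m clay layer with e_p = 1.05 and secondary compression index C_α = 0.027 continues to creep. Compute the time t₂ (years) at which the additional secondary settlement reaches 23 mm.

t₂ ≈ 9.77 years

S_s = C_α·H/(1+e_p)·log₁₀(t₂/t₁) ⇒ log₁₀(t₂/t₁) = S_s·(1+e_p)/(C_α·H).
log₁₀(t₂/t₁) = 0.023 × (1+1.05) / (0.027×2.3) = 0.7593
t₂ = t₁ × 10^0.7593 = 1.7 × 5.745 = 9.766 years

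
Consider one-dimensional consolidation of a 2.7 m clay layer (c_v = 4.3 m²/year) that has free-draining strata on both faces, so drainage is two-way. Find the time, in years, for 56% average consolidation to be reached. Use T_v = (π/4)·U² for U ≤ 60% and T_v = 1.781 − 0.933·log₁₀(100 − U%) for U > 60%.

t ≈ 0.104 years

Drainage path length: H_d = H/2 = 1.35 m (double drainage).
U ≤ 60%: T_v = (π/4)·U² = (π/4)×0.56² = 0.2463.
t = T_v·H_d²/c_v = 0.2463×1.35²/4.3 = 0.1044 years.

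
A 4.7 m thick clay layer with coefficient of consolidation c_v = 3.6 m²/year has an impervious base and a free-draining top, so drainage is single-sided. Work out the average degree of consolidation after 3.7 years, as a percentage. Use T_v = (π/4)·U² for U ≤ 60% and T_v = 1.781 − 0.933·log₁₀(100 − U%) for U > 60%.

U ≈ 81.7 %

Drainage path length: H_d = H = 4.7 m (single drainage).
T_v = c_v·t/H_d² = 3.6×3.7/4.7² = 0.60299.
T_v = 0.60299 corresponds to the U > 60% branch:
U = 1 − 10^((1.781 − T_v)/0.933)/100 = 0.8169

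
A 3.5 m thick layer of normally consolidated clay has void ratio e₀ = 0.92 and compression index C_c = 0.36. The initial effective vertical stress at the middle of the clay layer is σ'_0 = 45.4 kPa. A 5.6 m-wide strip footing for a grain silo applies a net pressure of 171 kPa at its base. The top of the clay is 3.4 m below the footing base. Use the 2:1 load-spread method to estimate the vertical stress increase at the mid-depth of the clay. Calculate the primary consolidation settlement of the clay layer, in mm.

S_c ≈ 309 mm

Mid-depth of clay below the footing base: z = 3.4 + 3.5/2 = 5.15 m.
Stress increase at mid-clay by the 2:1 spreading method:
Δσ = qB/(B+z) = 171×5.6/(5.6+5.15) = 89.079 kPa
Final effective stress: σ'_f = σ'_0 + Δσ = 45.4 + 89.079 = 134.48 kPa.
Normally consolidated clay, so the full stress increment lies on the virgin compression line:
S_c = C_c·H/(1+e₀)·log₁₀(σ'_f/σ'_0) = 0.36×3.5/(1+0.92)×log₁₀(134.48/45.4)
    = 0.65625 × 0.4716 = 0.3095 m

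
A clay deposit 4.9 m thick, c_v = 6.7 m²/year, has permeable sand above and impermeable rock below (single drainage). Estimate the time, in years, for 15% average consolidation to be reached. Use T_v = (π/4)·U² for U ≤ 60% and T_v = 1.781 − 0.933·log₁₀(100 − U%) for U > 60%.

Drainage path length: H_d = H = 4.9 m (single drainage).
U ≤ 60%: T_v = (π/4)·U² = (π/4)×0.15² = 0.017671.
t = T_v·H_d²/c_v = 0.017671×4.9²/6.7 = 0.06333 years.

t ≈ 0.0633 years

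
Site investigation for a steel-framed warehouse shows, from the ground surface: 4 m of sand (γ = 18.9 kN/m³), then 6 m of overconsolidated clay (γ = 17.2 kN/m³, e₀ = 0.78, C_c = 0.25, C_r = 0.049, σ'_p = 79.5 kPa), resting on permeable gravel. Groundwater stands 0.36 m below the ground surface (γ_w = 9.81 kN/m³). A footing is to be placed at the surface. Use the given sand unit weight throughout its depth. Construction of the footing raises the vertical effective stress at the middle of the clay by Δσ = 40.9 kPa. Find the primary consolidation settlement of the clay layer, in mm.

Mid-depth of clay below the ground surface: z = 4 + 6/2 = 7 m.
Total vertical stress at mid-clay: σ_v = 18.9×4 + 17.2×3 = 127.2 kPa.
Pore pressure: u = 9.81×(7 − 0.36) = 65.138 kPa.
Initial effective stress: σ'_0 = σ_v − u = 127.2 − 65.138 = 62.062 kPa.
Final effective stress: σ'_f = 62.062 + 40.9 = 102.96 kPa.
σ'_f = 102.96 > σ'_p = 79.5 kPa, so the stress path crosses the preconsolidation pressure — recompression up to σ'_p, then virgin compression beyond:
S_c = H/(1+e₀)·[C_r·log₁₀(σ'_p/σ'_0) + C_c·log₁₀(σ'_f/σ'_p)]
    = 6/1.78 × [0.049×log₁₀(79.5/62.062) + 0.25×log₁₀(102.96/79.5)]
    = 3.3708 × [0.0052695 + 0.028075] = 0.1124 m

S_c ≈ 112 mm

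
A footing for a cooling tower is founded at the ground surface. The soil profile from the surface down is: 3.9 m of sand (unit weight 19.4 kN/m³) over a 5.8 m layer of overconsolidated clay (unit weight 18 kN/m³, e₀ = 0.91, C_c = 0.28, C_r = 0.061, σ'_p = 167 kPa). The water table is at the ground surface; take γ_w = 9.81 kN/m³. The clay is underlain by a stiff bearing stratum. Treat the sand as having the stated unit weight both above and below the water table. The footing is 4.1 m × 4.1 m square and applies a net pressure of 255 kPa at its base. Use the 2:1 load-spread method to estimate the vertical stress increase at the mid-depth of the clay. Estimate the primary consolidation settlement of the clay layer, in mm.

Mid-depth of clay below the ground surface: z = 3.9 + 5.8/2 = 6.8 m.
Total vertical stress at mid-clay: σ_v = 19.4×3.9 + 18×2.9 = 127.86 kPa.
Pore pressure: u = 9.81×(6.8 − 0) = 66.708 kPa.
Initial effective stress: σ'_0 = σ_v − u = 127.86 − 66.708 = 61.152 kPa.
Stress increase at mid-clay by the 2:1 spreading method:
Δσ = qBL/((B+z)(L+z)) = 255×4.1×4.1/((4.1+6.8)(4.1+6.8)) = 36.079 kPa
Final effective stress: σ'_f = 61.152 + 36.079 = 97.231 kPa.
σ'_f = 97.231 ≤ σ'_p = 167 kPa, so the clay remains overconsolidated and only the recompression index applies:
S_c = C_r·H/(1+e₀)·log₁₀(σ'_f/σ'_0) = 0.061×5.8/1.91×log₁₀(97.231/61.152)
    = 0.18523 × 0.20139 = 0.0373 m

S_c ≈ 37.3 mm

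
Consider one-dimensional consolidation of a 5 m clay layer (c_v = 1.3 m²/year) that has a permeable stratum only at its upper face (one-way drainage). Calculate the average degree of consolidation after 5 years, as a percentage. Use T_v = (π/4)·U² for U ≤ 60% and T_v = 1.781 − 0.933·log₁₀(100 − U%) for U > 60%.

U ≈ 57.5 %

Drainage path length: H_d = H = 5 m (single drainage).
T_v = c_v·t/H_d² = 1.3×5/5² = 0.26.
T_v = 0.26 corresponds to the U ≤ 60% branch:
U = √(4T_v/π) = 0.5754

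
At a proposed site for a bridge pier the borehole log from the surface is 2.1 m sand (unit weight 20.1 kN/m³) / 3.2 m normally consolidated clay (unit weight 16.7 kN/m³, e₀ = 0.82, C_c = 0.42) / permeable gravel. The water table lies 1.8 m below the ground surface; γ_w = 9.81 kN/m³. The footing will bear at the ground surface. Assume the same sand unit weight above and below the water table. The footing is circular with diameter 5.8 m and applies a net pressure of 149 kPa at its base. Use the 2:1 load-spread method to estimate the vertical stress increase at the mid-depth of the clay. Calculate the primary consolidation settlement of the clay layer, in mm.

S_c ≈ 239 mm

Mid-depth of clay below the ground surface: z = 2.1 + 3.2/2 = 3.7 m.
Total vertical stress at mid-clay: σ_v = 20.1×2.1 + 16.7×1.6 = 68.93 kPa.
Pore pressure: u = 9.81×(3.7 − 1.8) = 18.639 kPa.
Initial effective stress: σ'_0 = σ_v − u = 68.93 − 18.639 = 50.291 kPa.
Stress increase at mid-clay by the 2:1 spreading method:
Δσ ≈ qD²/(D+z)² = 149×5.8²/(5.8+3.7)² = 55.539 kPa
Final effective stress: σ'_f = σ'_0 + Δσ = 50.291 + 55.539 = 105.83 kPa.
Normally consolidated clay, so the full stress increment lies on the virgin compression line:
S_c = C_c·H/(1+e₀)·log₁₀(σ'_f/σ'_0) = 0.42×3.2/(1+0.82)×log₁₀(105.83/50.291)
    = 0.73846 × 0.32312 = 0.2386 m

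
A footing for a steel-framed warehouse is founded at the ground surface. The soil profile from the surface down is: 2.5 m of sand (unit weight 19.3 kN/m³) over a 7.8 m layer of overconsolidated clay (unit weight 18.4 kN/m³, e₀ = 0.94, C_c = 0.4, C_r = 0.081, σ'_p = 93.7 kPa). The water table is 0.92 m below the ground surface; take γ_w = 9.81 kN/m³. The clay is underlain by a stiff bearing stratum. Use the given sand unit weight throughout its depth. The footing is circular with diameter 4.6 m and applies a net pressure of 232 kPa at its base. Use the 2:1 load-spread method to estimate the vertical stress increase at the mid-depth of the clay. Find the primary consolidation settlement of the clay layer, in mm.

Mid-depth of clay below the ground surface: z = 2.5 + 7.8/2 = 6.4 m.
Total vertical stress at mid-clay: σ_v = 19.3×2.5 + 18.4×3.9 = 120.01 kPa.
Pore pressure: u = 9.81×(6.4 − 0.92) = 53.759 kPa.
Initial effective stress: σ'_0 = σ_v − u = 120.01 − 53.759 = 66.251 kPa.
Stress increase at mid-clay by the 2:1 spreading method:
Δσ ≈ qD²/(D+z)² = 232×4.6²/(4.6+6.4)² = 40.571 kPa
Final effective stress: σ'_f = 66.251 + 40.571 = 106.82 kPa.
σ'_f = 106.82 > σ'_p = 93.7 kPa, so the stress path crosses the preconsolidation pressure — recompression up to σ'_p, then virgin compression beyond:
S_c = H/(1+e₀)·[C_r·log₁₀(σ'_p/σ'_0) + C_c·log₁₀(σ'_f/σ'_p)]
    = 7.8/1.94 × [0.081×log₁₀(93.7/66.251) + 0.4×log₁₀(106.82/93.7)]
    = 4.0206 × [0.012194 + 0.022765] = 0.1406 m

S_c ≈ 141 mm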